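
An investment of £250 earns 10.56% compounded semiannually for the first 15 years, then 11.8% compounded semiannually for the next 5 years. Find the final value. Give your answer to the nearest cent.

After 15 years at 10.56%: 250 × 4.681405792 ≈ 1,170.3514.
Then 5 years at 11.8%: 1,170.3514 × 1.77402445 ≈ 2,076.2321.

£2,076.23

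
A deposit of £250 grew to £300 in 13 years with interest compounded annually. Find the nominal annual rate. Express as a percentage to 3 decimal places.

1.412%

The 13-period growth factor is 300/250 = 1.2.
r = 1.2^(1/13) − 1 ≈ 0.0141235, i.e. 1.41235%.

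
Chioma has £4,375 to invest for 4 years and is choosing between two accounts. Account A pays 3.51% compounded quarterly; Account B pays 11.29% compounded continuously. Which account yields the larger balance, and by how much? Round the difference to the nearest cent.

A: (1 + 0.008775)^16 ≈ 1.150029478, so 4,375 × 1.150029478 ≈ 5,031.3790.
B: e^(0.1129·4) = e^0.4516 ≈ 1.570823493, so 4,375 × 1.570823493 ≈ 6,872.3528.
Difference ≈ 1,840.9738 in favor of B.

Account B, by £1,840.97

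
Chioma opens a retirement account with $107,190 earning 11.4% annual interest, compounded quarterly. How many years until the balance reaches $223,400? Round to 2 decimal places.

We need (1 + 0.0285)^(4t) = 2.0841, so 4t = ln 2.0841 / ln 1.0285 ≈ 26.1325.
t ≈ 26.1325/4 = 6.5331 years.

6.53 years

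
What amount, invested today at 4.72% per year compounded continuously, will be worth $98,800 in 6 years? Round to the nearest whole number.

P = A·e^(−rt) = 98,800·e^(−0.2832).
e^(−0.2832) ≈ 0.75336909897, so P ≈ 74,432.8670.

$74,433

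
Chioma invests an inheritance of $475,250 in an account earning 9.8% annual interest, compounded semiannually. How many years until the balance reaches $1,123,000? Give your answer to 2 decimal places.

(1 + 0.049)^(2t) = 1,123,000/475,250 = 2.363.
2t·ln(1 + 0.049) = ln(2.363); 2t = 0.85992/0.0478373 ≈ 17.9759.
t ≈ 8.9879 years.

8.99 years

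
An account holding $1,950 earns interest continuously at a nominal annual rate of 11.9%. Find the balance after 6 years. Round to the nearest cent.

A = P·e^(rt) = 1,950·e^(0.119·6) = 1,950·e^0.714.
e^0.714 ≈ 2.042143517, so A ≈ 3,982.1799.

$3,982.18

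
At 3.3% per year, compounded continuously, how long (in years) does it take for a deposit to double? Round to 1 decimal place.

21.0 years

e^(0.033t) = 2, so 0.033t = ln 2 ≈ 0.69315.
t ≈ 0.69315/0.033 ≈ 21.0045.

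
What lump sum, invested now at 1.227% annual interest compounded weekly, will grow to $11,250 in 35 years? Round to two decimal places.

$7,322.62

Growth factor = (1 + 0.01227/52)^1820 ≈ 1.5363344334.
P = 11,250/1.5363344334 ≈ 7,322.6244.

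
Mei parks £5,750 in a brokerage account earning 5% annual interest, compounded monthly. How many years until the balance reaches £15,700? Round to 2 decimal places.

(1 + 0.00416667)^(12t) = 15,700/5,750 = 2.7304.
12t·ln(1 + 0.00416667) = ln(2.7304); 12t = 1.0045/0.00415801 ≈ 241.5725.
t ≈ 20.1310 years.

20.13 years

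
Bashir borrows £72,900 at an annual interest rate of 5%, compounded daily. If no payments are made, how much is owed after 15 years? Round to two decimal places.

Growth factor = (1 + 0.05/365)^5475 ≈ 2.11689127933.
A ≈ 72,900 × 2.11689127933 ≈ 154,321.3743.

£154,321.37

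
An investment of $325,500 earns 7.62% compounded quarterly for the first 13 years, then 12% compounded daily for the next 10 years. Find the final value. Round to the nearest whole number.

Phase 1: 325,500·(1 + 0.01905)^52 ≈ 868,393.6630.
Phase 2: 868,393.6630·(1 + 0.12/365)^3650 ≈ 2,882,599.9422.

$2,882,600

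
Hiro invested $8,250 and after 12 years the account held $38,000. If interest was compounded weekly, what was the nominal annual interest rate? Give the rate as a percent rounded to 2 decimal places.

12.74%

The 624-period growth factor is 38,000/8,250 = 4.60606.
r/52 = 4.60606^(1/624) − 1 ≈ 0.00245071, so r ≈ 52·0.00245071 = 12.74370%.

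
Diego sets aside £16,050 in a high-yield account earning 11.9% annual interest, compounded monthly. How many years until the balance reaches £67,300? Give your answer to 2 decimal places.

12.11 years

(1 + 0.00991667)^(12t) = 67,300/16,050 = 4.1931.
12t·ln(1 + 0.00991667) = ln(4.1931); 12t = 1.4335/0.00986782 ≈ 145.2653.
t ≈ 12.1054 years.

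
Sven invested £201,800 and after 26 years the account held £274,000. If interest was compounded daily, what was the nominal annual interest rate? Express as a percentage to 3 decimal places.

(1 + r/365)^9490 = 274,000/201,800 = 1.35778.
1 + r/365 = 1.35778^(1/9490) ≈ 1.000032, so r/365 ≈ 0.0000322293.
r ≈ 365·0.0000322293 = 1.17637%.

1.176%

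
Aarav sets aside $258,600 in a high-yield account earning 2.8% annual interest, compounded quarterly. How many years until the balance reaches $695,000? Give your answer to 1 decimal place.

We need (1 + 0.007)^(4t) = 2.6875, so 4t = ln 2.6875 / ln 1.007 ≈ 141.7265.
t ≈ 141.7265/4 = 35.4316 years.

35.4 years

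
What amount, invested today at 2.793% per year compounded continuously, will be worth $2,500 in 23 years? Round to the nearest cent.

P = A·e^(−rt) = 2,500·e^(−0.64239).
e^(−0.64239) ≈ 0.5260336999, so P ≈ 1,315.0842.

$1,315.08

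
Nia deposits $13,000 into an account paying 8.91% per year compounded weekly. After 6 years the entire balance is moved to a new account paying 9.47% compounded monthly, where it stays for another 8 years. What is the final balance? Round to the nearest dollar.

After 6 years at 8.91%: 13,000 × 1.7059847573 ≈ 22,177.8018.
Then 8 years at 9.47%: 22,177.8018 × 2.1268165229 ≈ 47,168.1154.

$47,168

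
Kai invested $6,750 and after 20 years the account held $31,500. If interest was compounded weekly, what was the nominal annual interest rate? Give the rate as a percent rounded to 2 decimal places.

7.71%

The 1040-period growth factor is 31,500/6,750 = 4.66667.
r/52 = 4.66667^(1/1040) − 1 ≈ 0.00148229, so r ≈ 52·0.00148229 = 7.70793%.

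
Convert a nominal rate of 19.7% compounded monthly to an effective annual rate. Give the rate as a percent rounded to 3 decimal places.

EAR = (1 + 19.7%/12)^12 − 1 = (1 + 0.0164167)^12 − 1.
(1 + 0.0164167)^12 ≈ 1.215798, so EAR ≈ 21.57977%.

21.580%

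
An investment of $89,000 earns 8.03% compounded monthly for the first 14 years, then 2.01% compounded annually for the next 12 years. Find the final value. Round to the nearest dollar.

Phase 1: 89,000·(1 + 0.0803/12)^168 ≈ 272,896.2483.
Phase 2: 272,896.2483·(1 + 0.0201)^12 ≈ 346,505.8219.

$346,506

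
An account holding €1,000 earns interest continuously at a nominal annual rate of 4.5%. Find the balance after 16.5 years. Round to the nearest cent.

A = P·e^(rt) = 1,000·e^(0.045·16.5) = 1,000·e^0.7425.
e^0.7425 ≈ 2.101181909, so A ≈ 2,101.1819.

€2,101.18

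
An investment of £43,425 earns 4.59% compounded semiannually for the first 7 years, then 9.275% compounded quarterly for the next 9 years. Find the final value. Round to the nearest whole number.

£136,173

Phase 1: 43,425·(1 + 0.02295)^14 ≈ 59,662.5101.
Phase 2: 59,662.5101·(1 + 0.0231875)^36 ≈ 136,172.5754.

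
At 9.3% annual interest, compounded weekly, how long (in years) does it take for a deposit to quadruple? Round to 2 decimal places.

(1 + 0.00178846)^(52t) = 4.
52t = ln 4 / ln(1 + 0.00178846) ≈ 1.3863/0.00178686 ≈ 775.8253.
t ≈ 14.9197.

14.92 years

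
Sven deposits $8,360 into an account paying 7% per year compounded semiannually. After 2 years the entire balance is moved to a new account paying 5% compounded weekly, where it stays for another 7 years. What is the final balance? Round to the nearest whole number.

Phase 1: 8,360·(1 + 0.035)^4 ≈ 9,593.2923.
Phase 2: 9,593.2923·(1 + 0.05/52)^364 ≈ 13,611.2407.

$13,611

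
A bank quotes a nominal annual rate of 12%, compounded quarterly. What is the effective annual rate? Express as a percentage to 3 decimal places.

One year is 4 periods at 0.03 each: (1 + 0.03)^4 ≈ 1.125509.
EAR = 1.125509 − 1 ≈ 12.55088%.

12.551%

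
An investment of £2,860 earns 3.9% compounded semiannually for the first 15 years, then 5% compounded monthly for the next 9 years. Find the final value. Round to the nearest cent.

After 15 years at 3.9%: 2,860 × 1.784912387 ≈ 5,104.8494.
Then 9 years at 5%: 5,104.8494 × 1.566846649 ≈ 7,998.5162.

£7,998.52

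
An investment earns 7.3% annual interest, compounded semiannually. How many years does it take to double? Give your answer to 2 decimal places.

(1 + 0.0365)^(2t) = 2.
2t = ln 2 / ln(1 + 0.0365) ≈ 0.69315/0.0358497 ≈ 19.3348.
t ≈ 9.6674.

9.67 years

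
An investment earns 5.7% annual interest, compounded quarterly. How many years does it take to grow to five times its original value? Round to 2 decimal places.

28.44 years

(1 + 0.01425)^(4t) = 5.
4t = ln 5 / ln(1 + 0.01425) ≈ 1.6094/0.0141494 ≈ 113.7458.
t ≈ 28.4365.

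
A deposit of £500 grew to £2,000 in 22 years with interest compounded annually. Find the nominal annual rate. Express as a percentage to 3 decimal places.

6.504%

(1 + r)^22 = 2,000/500 = 4.
1 + r = 4^(1/22) ≈ 1.065041, so r ≈ 0.0650411.
r ≈ 6.50411%.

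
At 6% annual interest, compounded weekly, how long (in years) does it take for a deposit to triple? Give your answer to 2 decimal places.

(1 + 0.00115385)^(52t) = 3.
52t = ln 3 / ln(1 + 0.00115385) ≈ 1.0986/0.00115318 ≈ 952.6799.
t ≈ 18.3208.

18.32 years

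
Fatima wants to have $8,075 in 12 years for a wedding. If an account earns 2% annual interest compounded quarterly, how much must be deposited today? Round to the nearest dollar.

Periodic rate = 2%/4 = 0.005; 48 periods.
P = 8,075/(1 + 0.005)^48 ≈ 8,075/1.270489161 ≈ 6,355.8197.

$6,356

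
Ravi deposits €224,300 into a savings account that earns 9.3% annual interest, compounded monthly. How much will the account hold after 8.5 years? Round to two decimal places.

Periodic rate = 9.3%/12 = 0.00775; periods = 12·8.5 = 102.
A = 224,300·(1 + 0.00775)^102 ≈ 224,300·2.19779052204 ≈ 492,964.4141.

€492,964.41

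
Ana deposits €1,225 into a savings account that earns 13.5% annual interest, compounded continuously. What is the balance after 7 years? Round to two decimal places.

A = P·e^(rt) = 1,225·e^(0.135·7) = 1,225·e^0.945.
e^0.945 ≈ 2.572813379, so A ≈ 3,151.6964.

€3,151.70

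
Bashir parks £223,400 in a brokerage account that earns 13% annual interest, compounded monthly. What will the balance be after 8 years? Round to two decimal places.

£628,521.92

Growth factor = (1 + 0.13/12)^96 ≈ 2.81343744036.
A ≈ 223,400 × 2.81343744036 ≈ 628,521.9242.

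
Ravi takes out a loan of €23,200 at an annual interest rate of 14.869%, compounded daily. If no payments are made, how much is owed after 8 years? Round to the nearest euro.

€76,205

Growth factor = (1 + 0.14869/365)^2920 ≈ 3.2847080637.
A ≈ 23,200 × 3.2847080637 ≈ 76,205.2271.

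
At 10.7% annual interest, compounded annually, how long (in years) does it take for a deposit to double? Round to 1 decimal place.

(1 + 0.107)^t = 2.
t = ln 2 / ln(1 + 0.107) ≈ 0.69315/0.101654 ≈ 6.8187.

6.8 years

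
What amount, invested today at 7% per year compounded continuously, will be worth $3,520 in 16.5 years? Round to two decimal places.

$1,109.00

P = A·e^(−rt) = 3,520·e^(−1.155).
e^(−1.155) ≈ 0.3150575369, so P ≈ 1,109.0025.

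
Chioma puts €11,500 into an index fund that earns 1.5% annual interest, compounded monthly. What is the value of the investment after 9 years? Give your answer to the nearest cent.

€13,161.06

Growth factor = (1 + 0.00125)^108 ≈ 1.1444402985.
A ≈ 11,500 × 1.1444402985 ≈ 13,161.0634.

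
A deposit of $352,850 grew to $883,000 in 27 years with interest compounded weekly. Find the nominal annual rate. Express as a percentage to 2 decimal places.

3.40%

(1 + r/52)^1404 = 883,000/352,850 = 2.50248.
1 + r/52 = 2.50248^(1/1404) ≈ 1.000654, so r/52 ≈ 0.000653548.
r ≈ 52·0.000653548 = 3.39845%.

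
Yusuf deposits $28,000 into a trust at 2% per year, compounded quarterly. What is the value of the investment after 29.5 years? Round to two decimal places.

Periodic rate = 2%/4 = 0.005; periods = 4·29.5 = 118.
A = 28,000·(1 + 0.005)^118 ≈ 28,000·1.8013383174 ≈ 50,437.4729.

$50,437.47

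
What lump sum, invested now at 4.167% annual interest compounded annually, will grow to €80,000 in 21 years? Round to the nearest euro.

€33,944

Annual rate = 4.167% = 0.04167; 21 periods.
P = 80,000/(1 + 0.04167)^21 ≈ 80,000/2.3568573136 ≈ 33,943.5058.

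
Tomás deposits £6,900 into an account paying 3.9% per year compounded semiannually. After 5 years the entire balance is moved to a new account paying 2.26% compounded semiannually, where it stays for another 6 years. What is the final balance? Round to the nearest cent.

£9,578.15

After 5 years at 3.9%: 6,900 × 1.213032121 ≈ 8,369.9216.
Then 6 years at 2.26%: 8,369.9216 × 1.144353196 ≈ 9,578.1466.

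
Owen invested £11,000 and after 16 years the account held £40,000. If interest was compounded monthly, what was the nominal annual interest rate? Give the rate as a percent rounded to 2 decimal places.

(1 + r/12)^192 = 40,000/11,000 = 3.63636.
1 + r/12 = 3.63636^(1/192) ≈ 1.006747, so r/12 ≈ 0.00674653.
r ≈ 12·0.00674653 = 8.09584%.

8.10%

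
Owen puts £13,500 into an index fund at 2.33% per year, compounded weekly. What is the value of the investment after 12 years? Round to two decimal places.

£17,853.99

Growth factor = (1 + 0.0233/52)^624 ≈ 1.3225178444.
A ≈ 13,500 × 1.3225178444 ≈ 17,853.9909.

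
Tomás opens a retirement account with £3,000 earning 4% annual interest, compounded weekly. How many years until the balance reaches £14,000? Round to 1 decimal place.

38.5 years

We need (1 + 0.000769231)^(52t) = 4.6667, so 52t = ln 4.6667 / ln 1.000769 ≈ 2003.3487.
t ≈ 2003.3487/52 = 38.5259 years.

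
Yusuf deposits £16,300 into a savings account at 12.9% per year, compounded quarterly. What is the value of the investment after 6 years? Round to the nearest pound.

Growth factor = (1 + 0.03225)^24 ≈ 2.1420884381.
A ≈ 16,300 × 2.1420884381 ≈ 34,916.0415.

£34,916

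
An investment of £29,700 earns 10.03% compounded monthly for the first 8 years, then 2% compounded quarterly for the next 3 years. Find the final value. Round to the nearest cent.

£70,109.81

After 8 years at 10.03%: 29,700 × 2.2234614783 ≈ 66,036.8059.
Then 3 years at 2%: 66,036.8059 × 1.0616778119 ≈ 70,109.8116.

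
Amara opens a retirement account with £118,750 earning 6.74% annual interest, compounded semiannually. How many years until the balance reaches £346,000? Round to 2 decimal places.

16.13 years

We need (1 + 0.0337)^(2t) = 2.9137, so 2t = ln 2.9137 / ln 1.0337 ≈ 32.2652.
t ≈ 32.2652/2 = 16.1326 years.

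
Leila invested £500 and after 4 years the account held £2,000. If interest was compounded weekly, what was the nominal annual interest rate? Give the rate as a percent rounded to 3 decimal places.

The 208-period growth factor is 2,000/500 = 4.
r/52 = 4^(1/208) − 1 ≈ 0.00668714, so r ≈ 52·0.00668714 = 34.77311%.

34.773%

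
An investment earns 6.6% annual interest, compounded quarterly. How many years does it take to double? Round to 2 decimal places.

(1 + 0.0165)^(4t) = 2.
4t = ln 2 / ln(1 + 0.0165) ≈ 0.69315/0.0163654 ≈ 42.3545.
t ≈ 10.5886.

10.59 years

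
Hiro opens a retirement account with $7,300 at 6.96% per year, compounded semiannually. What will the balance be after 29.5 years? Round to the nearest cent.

$54,935.32

Periodic rate = 6.96%/2 = 0.0348; periods = 2·29.5 = 59.
A = 7,300·(1 + 0.0348)^59 ≈ 7,300·7.525386026 ≈ 54,935.3180.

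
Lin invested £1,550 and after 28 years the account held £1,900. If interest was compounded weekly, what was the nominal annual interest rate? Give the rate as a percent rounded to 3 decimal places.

0.727%

(1 + r/52)^1456 = 1,900/1,550 = 1.22581.
1 + r/52 = 1.22581^(1/1456) ≈ 1.00014, so r/52 ≈ 0.000139844.
r ≈ 52·0.000139844 = 0.72719%.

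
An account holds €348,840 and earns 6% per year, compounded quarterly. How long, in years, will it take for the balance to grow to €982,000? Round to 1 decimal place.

17.4 years

(1 + 0.015)^(4t) = 982,000/348,840 = 2.815.
4t·ln(1 + 0.015) = ln(2.815); 4t = 1.035/0.0148886 ≈ 69.5147.
t ≈ 17.3787 years.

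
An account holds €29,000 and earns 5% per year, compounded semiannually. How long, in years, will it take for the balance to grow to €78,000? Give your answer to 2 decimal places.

20.03 years

(1 + 0.025)^(2t) = 78,000/29,000 = 2.6897.
2t·ln(1 + 0.025) = ln(2.6897); 2t = 0.98941/0.0246926 ≈ 40.0692.
t ≈ 20.0346 years.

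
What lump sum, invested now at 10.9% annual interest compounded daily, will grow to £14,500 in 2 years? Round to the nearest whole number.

Periodic rate = 10.9%/365 = 0.00029863; 730 periods.
P = 14,500/(1 + 0.109/365)^730 ≈ 14,500/1.2435465967 ≈ 11,660.1984.

£11,660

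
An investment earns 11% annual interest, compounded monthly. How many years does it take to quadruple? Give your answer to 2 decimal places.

(1 + 0.00916667)^(12t) = 4.
12t = ln 4 / ln(1 + 0.00916667) ≈ 1.3863/0.00912491 ≈ 151.9242.
t ≈ 12.6604.

12.66 years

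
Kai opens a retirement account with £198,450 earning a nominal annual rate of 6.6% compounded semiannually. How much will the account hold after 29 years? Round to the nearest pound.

£1,304,577

Growth factor = (1 + 0.033)^58 ≈ 6.573832711796.
A ≈ 198,450 × 6.573832711796 ≈ 1,304,577.1017.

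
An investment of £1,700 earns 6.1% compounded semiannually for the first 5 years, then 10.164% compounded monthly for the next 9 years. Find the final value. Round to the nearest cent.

£5,708.62

After 5 years at 6.1%: 1,700 × 1.350454515 ≈ 2,295.7727.
Then 9 years at 10.164%: 2,295.7727 × 2.486578648 ≈ 5,708.6193.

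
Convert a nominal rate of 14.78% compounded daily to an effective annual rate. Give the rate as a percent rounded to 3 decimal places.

15.925%

EAR = (1 + 14.78%/365)^365 − 1 = (1 + 0.000404932)^365 − 1.
(1 + 0.000404932)^365 ≈ 1.159246, so EAR ≈ 15.92463%.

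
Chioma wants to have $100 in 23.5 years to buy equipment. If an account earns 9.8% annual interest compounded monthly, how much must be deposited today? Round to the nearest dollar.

Growth factor = (1 + 0.098/12)^282 ≈ 9.911017.
P = 100/9.911017 ≈ 10.0898.

$10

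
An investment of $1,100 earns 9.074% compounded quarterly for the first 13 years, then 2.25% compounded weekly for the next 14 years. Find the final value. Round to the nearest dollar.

After 13 years at 9.074%: 1,100 × 3.210539933 ≈ 3,531.5939.
Then 14 years at 2.25%: 3,531.5939 × 1.370165959 ≈ 4,838.8698.

$4,839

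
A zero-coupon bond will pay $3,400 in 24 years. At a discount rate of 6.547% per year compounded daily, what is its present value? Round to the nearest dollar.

Periodic rate = 6.547%/365 = 0.00017937; 8760 periods.
P = 3,400/(1 + 0.06547/365)^8760 ≈ 3,400/4.812126551 ≈ 706.5483.

$707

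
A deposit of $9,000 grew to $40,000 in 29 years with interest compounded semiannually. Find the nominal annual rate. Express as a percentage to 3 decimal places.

The 58-period growth factor is 40,000/9,000 = 4.44444.
r/2 = 4.44444^(1/58) − 1 ≈ 0.0260518, so r ≈ 2·0.0260518 = 5.21035%.

5.210%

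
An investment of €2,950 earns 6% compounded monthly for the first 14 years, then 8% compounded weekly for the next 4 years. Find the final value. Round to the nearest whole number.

€9,388

Phase 1: 2,950·(1 + 0.005)^168 ≈ 6,818.9953.
Phase 2: 6,818.9953·(1 + 0.08/52)^208 ≈ 9,388.3189.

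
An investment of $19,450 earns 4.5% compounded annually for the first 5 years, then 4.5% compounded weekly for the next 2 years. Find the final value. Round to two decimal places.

$26,519.83

Phase 1: 19,450·(1 + 0.045)^5 ≈ 24,238.2387.
Phase 2: 24,238.2387·(1 + 0.045/52)^104 ≈ 26,519.8253.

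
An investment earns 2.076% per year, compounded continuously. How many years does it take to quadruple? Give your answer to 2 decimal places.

66.78 years

e^(0.02076t) = 4, so 0.02076t = ln 4 ≈ 1.3863.
t ≈ 1.3863/0.02076 ≈ 66.7772.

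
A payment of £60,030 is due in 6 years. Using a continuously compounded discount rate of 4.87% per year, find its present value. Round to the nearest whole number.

P = A·e^(−rt) = 60,030·e^(−0.2922).
e^(−0.2922) ≈ 0.7466191972, so P ≈ 44,819.5504.

£44,820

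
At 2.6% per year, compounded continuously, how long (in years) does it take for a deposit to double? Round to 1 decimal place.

26.7 years

e^(0.026t) = 2, so 0.026t = ln 2 ≈ 0.69315.
t ≈ 0.69315/0.026 ≈ 26.6595.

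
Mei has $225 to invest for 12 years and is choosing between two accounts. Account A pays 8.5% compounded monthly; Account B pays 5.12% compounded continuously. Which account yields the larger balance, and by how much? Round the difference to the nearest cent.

Account A, by $205.81

A: (1 + 0.085/12)^144 ≈ 2.76324156, so 225 × 2.76324156 ≈ 621.7294.
B: e^(0.0512·12) = e^0.6144 ≈ 1.84854714, so 225 × 1.84854714 ≈ 415.9231.
Difference ≈ 205.8062 in favor of A.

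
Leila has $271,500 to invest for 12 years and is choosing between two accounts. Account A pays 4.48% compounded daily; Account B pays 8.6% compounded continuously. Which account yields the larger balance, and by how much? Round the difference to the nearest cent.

Account B, by $297,248.15

A: (1 + 0.0448/365)^4380 ≈ 1.71183690988, so 271,500 × 1.71183690988 ≈ 464,763.7210.
B: e^(0.086·12) = e^1.032 ≈ 2.80667357224, so 271,500 × 2.80667357224 ≈ 762,011.8749.
Difference ≈ 297,248.1538 in favor of B.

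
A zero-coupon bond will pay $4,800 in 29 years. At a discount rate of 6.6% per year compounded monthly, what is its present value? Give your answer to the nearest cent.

$711.67

Growth factor = (1 + 0.0055)^348 ≈ 6.744691292.
P = 4,800/6.744691292 ≈ 711.6708.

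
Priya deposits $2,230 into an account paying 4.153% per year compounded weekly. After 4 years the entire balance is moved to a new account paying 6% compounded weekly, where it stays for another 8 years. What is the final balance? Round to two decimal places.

After 4 years at 4.153%: 2,230 × 1.180636499 ≈ 2,632.8194.
Then 8 years at 6%: 2,632.8194 × 1.61562728 ≈ 4,253.6548.

$4,253.65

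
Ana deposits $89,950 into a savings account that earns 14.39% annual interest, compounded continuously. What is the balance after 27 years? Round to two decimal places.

A = P·e^(rt) = 89,950·e^(0.1439·27) = 89,950·e^3.8853.
e^3.8853 ≈ 48.68154473246, so A ≈ 4,378,904.9487.

$4,378,904.95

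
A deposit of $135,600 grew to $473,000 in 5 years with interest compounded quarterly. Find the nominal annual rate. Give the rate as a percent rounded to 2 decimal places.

25.78%

(1 + r/4)^20 = 473,000/135,600 = 3.4882.
1 + r/4 = 3.4882^(1/20) ≈ 1.064462, so r/4 ≈ 0.0644618.
r ≈ 4·0.0644618 = 25.78471%.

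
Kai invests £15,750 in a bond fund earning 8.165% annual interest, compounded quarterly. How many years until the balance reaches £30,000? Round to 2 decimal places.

We need (1 + 0.0204125)^(4t) = 1.9048, so 4t = ln 1.9048 / ln 1.020412 ≈ 31.8879.
t ≈ 31.8879/4 = 7.9720 years.

7.97 years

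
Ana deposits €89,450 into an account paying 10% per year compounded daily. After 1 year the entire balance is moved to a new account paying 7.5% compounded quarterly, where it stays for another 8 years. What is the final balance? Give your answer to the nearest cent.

€179,129.76

Phase 1: 89,450·(1 + 0.1/365)^365 ≈ 98,856.1847.
Phase 2: 98,856.1847·(1 + 0.01875)^32 ≈ 179,129.7587.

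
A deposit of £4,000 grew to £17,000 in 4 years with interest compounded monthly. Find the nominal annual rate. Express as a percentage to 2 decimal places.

36.72%

(1 + r/12)^48 = 17,000/4,000 = 4.25.
1 + r/12 = 4.25^(1/48) ≈ 1.030603, so r/12 ≈ 0.0306031.
r ≈ 12·0.0306031 = 36.72370%.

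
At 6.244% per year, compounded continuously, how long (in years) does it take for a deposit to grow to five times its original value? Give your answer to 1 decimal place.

e^(0.06244t) = 5, so 0.06244t = ln 5 ≈ 1.6094.
t ≈ 1.6094/0.06244 ≈ 25.7758.

25.8 years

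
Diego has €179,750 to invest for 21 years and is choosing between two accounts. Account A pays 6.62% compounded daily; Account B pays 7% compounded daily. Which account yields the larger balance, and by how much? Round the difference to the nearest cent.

A: (1 + 0.0662/365)^7665 ≈ 4.01514694226, so 179,750 × 4.01514694226 ≈ 721,722.6629.
B: (1 + 0.07/365)^7665 ≈ 4.34862219921, so 179,750 × 4.34862219921 ≈ 781,664.8403.
Difference ≈ 59,942.1774 in favor of B.

Account B, by €59,942.18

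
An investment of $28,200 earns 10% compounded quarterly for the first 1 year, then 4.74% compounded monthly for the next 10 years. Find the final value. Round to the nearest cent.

Phase 1: 28,200·(1 + 0.025)^4 ≈ 31,127.5235.
Phase 2: 31,127.5235·(1 + 0.00395)^120 ≈ 49,956.8052.

$49,956.81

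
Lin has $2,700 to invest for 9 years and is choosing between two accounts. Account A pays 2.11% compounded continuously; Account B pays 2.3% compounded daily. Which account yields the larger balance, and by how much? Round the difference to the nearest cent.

Account B, by $56.28

A: e^(0.0211·9) = e^0.1899 ≈ 1.209128679, so 2,700 × 1.209128679 ≈ 3,264.6474.
B: (1 + 0.023/365)^3285 ≈ 1.22997455, so 2,700 × 1.22997455 ≈ 3,320.9313.
Difference ≈ 56.2839 in favor of B.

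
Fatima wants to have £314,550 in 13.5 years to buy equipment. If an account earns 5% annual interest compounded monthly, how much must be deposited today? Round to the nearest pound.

£160,380

Periodic rate = 5%/12 = 0.00416667; 162 periods.
P = 314,550/(1 + 0.05/12)^162 ≈ 314,550/1.96128063304 ≈ 160,379.9042.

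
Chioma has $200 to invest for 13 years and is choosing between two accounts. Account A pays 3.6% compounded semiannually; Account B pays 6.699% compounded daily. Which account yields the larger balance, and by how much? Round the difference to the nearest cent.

Account B, by $159.73

Account A growth factor: (1 + 0.018)^26 ≈ 1.59016514; balance ≈ 318.0330.
Account B growth factor: (1 + 0.06699/365)^4745 ≈ 2.38879748; balance ≈ 477.7595.
Account B is larger by 159.7265.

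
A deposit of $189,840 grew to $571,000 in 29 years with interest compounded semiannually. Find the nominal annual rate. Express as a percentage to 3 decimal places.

3.834%

(1 + r/2)^58 = 571,000/189,840 = 3.0078.
1 + r/2 = 3.0078^(1/58) ≈ 1.019168, so r/2 ≈ 0.0191677.
r ≈ 2·0.0191677 = 3.83354%.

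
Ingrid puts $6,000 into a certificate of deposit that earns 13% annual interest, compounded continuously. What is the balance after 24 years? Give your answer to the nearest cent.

A = P·e^(rt) = 6,000·e^(0.13·24) = 6,000·e^3.12.
e^3.12 ≈ 22.6463796432, so A ≈ 135,878.2779.

$135,878.28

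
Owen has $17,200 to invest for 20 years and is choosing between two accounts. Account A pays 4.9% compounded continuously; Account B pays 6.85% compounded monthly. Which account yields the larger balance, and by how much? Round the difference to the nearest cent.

Account B, by $21,596.23

Account A growth factor: e^(0.049·20) = e^0.98 ≈ 2.6644562419; balance ≈ 45,828.6474.
Account B growth factor: (1 + 0.0685/12)^240 ≈ 3.9200507838; balance ≈ 67,424.8735.
Account B is larger by 21,596.2261.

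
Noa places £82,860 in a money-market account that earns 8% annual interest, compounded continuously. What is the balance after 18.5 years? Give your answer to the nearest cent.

A = P·e^(rt) = 82,860·e^(0.08·18.5) = 82,860·e^1.48.
e^1.48 ≈ 4.39294568092, so A ≈ 363,999.4791.

£363,999.48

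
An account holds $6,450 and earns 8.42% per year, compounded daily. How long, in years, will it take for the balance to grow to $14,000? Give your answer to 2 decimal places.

(1 + 0.000230685)^(365t) = 14,000/6,450 = 2.1705.
365t·ln(1 + 0.000230685) = ln(2.1705); 365t = 0.77498/0.000230658 ≈ 3359.8492.
t ≈ 9.2051 years.

9.21 years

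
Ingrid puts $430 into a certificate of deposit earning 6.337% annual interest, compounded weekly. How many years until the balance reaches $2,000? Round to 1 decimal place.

24.3 years

We need (1 + 0.00121865)^(52t) = 4.6512, so 52t = ln 4.6512 / ln 1.001219 ≈ 1262.0923.
t ≈ 1262.0923/52 = 24.2710 years.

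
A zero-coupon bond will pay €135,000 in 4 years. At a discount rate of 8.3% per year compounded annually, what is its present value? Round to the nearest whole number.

Annual rate = 8.3% = 0.083; 4 periods.
P = 135,000/(1 + 0.083)^4 ≈ 135,000/1.37566860632 ≈ 98,134.0996.

€98,134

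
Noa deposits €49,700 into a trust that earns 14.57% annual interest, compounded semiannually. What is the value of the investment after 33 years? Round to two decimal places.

€5,151,465.01

Periodic rate = 14.57%/2 = 0.07285; periods = 2·33 = 66.
A = 49,700·(1 + 0.07285)^66 ≈ 49,700·103.6512074372 ≈ 5,151,465.0096.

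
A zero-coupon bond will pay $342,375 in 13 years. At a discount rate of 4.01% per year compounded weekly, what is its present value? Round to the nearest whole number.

Periodic rate = 4.01%/52 = 0.000771154; 676 periods.
P = 342,375/(1 + 0.0401/52)^676 ≈ 342,375/1.68387738603 ≈ 203,325.3744.

$203,325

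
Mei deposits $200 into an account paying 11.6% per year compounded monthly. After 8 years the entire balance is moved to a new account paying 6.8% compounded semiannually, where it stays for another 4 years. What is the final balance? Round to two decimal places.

After 8 years at 11.6%: 200 × 2.51819749 ≈ 503.6395.
Then 4 years at 6.8%: 503.6395 × 1.30666516 ≈ 658.0882.

$658.09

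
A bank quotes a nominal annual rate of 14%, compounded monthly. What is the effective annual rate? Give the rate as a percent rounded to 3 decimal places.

14.934%

One year is 12 periods at 0.0116667 each: (1 + 0.0116667)^12 ≈ 1.149342.
EAR = 1.149342 − 1 ≈ 14.93420%.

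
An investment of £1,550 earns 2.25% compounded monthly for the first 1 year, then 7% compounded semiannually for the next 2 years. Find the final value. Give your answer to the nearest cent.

After 1 years at 2.25%: 1,550 × 1.022733488 ≈ 1,585.2369.
Then 2 years at 7%: 1,585.2369 × 1.147523001 ≈ 1,819.0958.

£1,819.10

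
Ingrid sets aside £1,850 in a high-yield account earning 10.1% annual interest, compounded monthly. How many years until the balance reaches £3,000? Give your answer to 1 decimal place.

4.8 years

(1 + 0.00841667)^(12t) = 3,000/1,850 = 1.6216.
12t·ln(1 + 0.00841667) = ln(1.6216); 12t = 0.48343/0.00838144 ≈ 57.6782.
t ≈ 4.8065 years.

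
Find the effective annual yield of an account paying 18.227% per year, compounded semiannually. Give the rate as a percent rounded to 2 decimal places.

19.06%

EAR = (1 + 18.227%/2)^2 − 1 = (1 + 0.091135)^2 − 1.
(1 + 0.091135)^2 ≈ 1.190576, so EAR ≈ 19.05756%.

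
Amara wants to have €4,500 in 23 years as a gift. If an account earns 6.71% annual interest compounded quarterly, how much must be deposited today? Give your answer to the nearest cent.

€973.92

Growth factor = (1 + 0.016775)^92 ≈ 4.620479723.
P = 4,500/4.620479723 ≈ 973.9248.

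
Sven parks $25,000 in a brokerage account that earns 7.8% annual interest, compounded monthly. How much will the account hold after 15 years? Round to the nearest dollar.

$80,245

Growth factor = (1 + 0.0065)^180 ≈ 3.2098169083.
A ≈ 25,000 × 3.2098169083 ≈ 80,245.4227.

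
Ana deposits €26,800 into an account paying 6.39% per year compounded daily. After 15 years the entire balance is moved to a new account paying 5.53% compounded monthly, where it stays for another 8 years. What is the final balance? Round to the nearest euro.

€108,658

Phase 1: 26,800·(1 + 0.0639/365)^5475 ≈ 69,882.6912.
Phase 2: 69,882.6912·(1 + 0.0553/12)^96 ≈ 108,657.6108.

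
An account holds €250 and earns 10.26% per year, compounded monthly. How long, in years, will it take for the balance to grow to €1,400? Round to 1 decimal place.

16.9 years

We need (1 + 0.00855)^(12t) = 5.6, so 12t = ln 5.6 / ln 1.00855 ≈ 202.3533.
t ≈ 202.3533/12 = 16.8628 years.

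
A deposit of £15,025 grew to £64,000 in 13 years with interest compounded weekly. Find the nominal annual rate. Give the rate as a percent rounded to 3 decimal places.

(1 + r/52)^676 = 64,000/15,025 = 4.25957.
1 + r/52 = 4.25957^(1/676) ≈ 1.002146, so r/52 ≈ 0.00214604.
r ≈ 52·0.00214604 = 11.15940%.

11.159%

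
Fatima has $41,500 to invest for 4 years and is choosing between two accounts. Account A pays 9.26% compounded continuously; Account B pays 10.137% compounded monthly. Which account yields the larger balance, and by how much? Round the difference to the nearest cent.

A: e^(0.0926·4) = e^0.3704 ≈ 1.4483138243, so 41,500 × 1.4483138243 ≈ 60,105.0237.
B: (1 + 0.0084475)^48 ≈ 1.4974698814, so 41,500 × 1.4974698814 ≈ 62,145.0001.
Difference ≈ 2,039.9764 in favor of B.

Account B, by $2,039.98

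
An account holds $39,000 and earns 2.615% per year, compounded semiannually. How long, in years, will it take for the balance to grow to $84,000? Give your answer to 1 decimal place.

29.5 years

We need (1 + 0.013075)^(2t) = 2.1538, so 2t = ln 2.1538 / ln 1.013075 ≈ 59.0639.
t ≈ 59.0639/2 = 29.5319 years.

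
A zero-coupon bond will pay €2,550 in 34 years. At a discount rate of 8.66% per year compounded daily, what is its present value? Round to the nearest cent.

Periodic rate = 8.66%/365 = 0.00023726; 12410 periods.
P = 2,550/(1 + 0.0866/365)^12410 ≈ 2,550/18.99262528 ≈ 134.2626.

€134.26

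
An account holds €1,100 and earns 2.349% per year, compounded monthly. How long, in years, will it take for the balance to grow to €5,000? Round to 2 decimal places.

64.52 years

(1 + 0.0019575)^(12t) = 5,000/1,100 = 4.5455.
12t·ln(1 + 0.0019575) = ln(4.5455); 12t = 1.5141/0.00195559 ≈ 774.2576.
t ≈ 64.5215 years.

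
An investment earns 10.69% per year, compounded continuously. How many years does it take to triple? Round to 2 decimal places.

e^(0.1069t) = 3, so 0.1069t = ln 3 ≈ 1.0986.
t ≈ 1.0986/0.1069 ≈ 10.2770.

10.28 years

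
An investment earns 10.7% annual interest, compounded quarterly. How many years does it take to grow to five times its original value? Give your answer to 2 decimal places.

(1 + 0.02675)^(4t) = 5.
4t = ln 5 / ln(1 + 0.02675) ≈ 1.6094/0.0263985 ≈ 60.9671.
t ≈ 15.2418.

15.24 years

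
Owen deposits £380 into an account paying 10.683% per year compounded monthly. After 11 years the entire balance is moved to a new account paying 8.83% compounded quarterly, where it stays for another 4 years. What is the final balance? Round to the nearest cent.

£1,736.21

After 11 years at 10.683%: 380 × 3.221767241 ≈ 1,224.2716.
Then 4 years at 8.83%: 1,224.2716 × 1.418156791 ≈ 1,736.2090.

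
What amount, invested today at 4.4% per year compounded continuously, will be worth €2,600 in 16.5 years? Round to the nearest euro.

€1,258

P = A·e^(−rt) = 2,600·e^(−0.726).
e^(−0.726) ≈ 0.4838404865, so P ≈ 1,257.9853.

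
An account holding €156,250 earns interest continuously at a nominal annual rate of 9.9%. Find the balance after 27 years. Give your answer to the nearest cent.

€2,263,024.09

A = P·e^(rt) = 156,250·e^(0.099·27) = 156,250·e^2.673.
e^2.673 ≈ 14.48335414527, so A ≈ 2,263,024.0852.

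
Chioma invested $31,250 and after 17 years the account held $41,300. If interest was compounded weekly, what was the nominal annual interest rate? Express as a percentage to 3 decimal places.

The 884-period growth factor is 41,300/31,250 = 1.3216.
r/52 = 1.3216^(1/884) − 1 ≈ 0.000315483, so r ≈ 52·0.000315483 = 1.64051%.

1.641%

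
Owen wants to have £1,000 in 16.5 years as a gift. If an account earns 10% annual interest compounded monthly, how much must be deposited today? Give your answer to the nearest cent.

Growth factor = (1 + 0.1/12)^198 ≈ 5.17150091.
P = 1,000/5.17150091 ≈ 193.3675.

£193.37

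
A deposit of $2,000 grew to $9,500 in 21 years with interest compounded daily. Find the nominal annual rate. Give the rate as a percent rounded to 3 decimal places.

The 7665-period growth factor is 9,500/2,000 = 4.75.
r/365 = 4.75^(1/7665) − 1 ≈ 0.000203301, so r ≈ 365·0.000203301 = 7.42049%.

7.420%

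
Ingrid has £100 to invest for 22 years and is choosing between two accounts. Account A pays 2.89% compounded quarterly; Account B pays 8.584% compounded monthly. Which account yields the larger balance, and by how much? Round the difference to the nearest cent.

Account B, by £468.08

A: (1 + 0.007225)^88 ≈ 1.88422044, so 100 × 1.88422044 ≈ 188.4220.
B: (1 + 0.08584/12)^264 ≈ 6.56503327, so 100 × 6.56503327 ≈ 656.5033.
Difference ≈ 468.0813 in favor of B.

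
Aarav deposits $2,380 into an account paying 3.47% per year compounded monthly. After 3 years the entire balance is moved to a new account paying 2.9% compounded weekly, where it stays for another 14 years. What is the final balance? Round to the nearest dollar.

$3,963

Phase 1: 2,380·(1 + 0.0347/12)^36 ≈ 2,640.7165.
Phase 2: 2,640.7165·(1 + 0.029/52)^728 ≈ 3,962.7455.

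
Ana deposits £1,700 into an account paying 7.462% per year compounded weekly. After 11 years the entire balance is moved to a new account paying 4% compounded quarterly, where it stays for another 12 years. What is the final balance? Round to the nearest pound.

After 11 years at 7.462%: 1,700 × 2.271025802 ≈ 3,860.7439.
Then 12 years at 4%: 3,860.7439 × 1.612226078 ≈ 6,224.3919.

£6,224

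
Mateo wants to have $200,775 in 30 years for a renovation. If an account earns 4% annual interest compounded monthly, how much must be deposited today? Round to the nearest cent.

$60,593.06

Growth factor = (1 + 0.04/12)^360 ≈ 3.31349801461.
P = 200,775/3.31349801461 ≈ 60,593.0648.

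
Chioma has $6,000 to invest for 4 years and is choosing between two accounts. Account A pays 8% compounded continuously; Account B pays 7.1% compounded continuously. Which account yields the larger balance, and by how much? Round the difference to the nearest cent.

Account A, by $292.17

Account A growth factor: e^(0.08·4) = e^0.32 ≈ 1.377127764; balance ≈ 8,262.7666.
Account B growth factor: e^(0.071·4) = e^0.284 ≈ 1.328432931; balance ≈ 7,970.5976.
Account A is larger by 292.1690.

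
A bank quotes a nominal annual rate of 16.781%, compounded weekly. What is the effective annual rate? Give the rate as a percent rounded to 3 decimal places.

18.239%

EAR = (1 + 16.781%/52)^52 − 1 = (1 + 0.00322712)^52 − 1.
(1 + 0.00322712)^52 ≈ 1.182392, so EAR ≈ 18.23924%.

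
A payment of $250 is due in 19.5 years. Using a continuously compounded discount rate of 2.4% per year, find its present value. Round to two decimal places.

P = A·e^(−rt) = 250·e^(−0.468).
e^(−0.468) ≈ 0.626253524, so P ≈ 156.5634.

$156.56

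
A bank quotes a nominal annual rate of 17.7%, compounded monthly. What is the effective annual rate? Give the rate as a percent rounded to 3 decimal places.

One year is 12 periods at 0.01475 each: (1 + 0.01475)^12 ≈ 1.192089.
EAR = 1.192089 − 1 ≈ 19.20891%.

19.209%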